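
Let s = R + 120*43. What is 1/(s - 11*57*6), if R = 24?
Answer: 1/1422 ≈ 0.00070324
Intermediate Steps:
s = 5184 (s = 24 + 120*43 = 24 + 5160 = 5184)
1/(s - 11*57*6) = 1/(5184 - 11*57*6) = 1/(5184 - 627*6) = 1/(5184 - 3762) = 1/1422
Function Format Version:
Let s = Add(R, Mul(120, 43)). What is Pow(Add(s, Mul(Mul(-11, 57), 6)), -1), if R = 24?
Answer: Rational(1, 1422) ≈ 0.00070324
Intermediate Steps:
s = 5184 (s = Add(24, Mul(120, 43)) = Add(24, 5160) = 5184)
Pow(Add(s, Mul(Mul(-11, 57), 6)), -1) = Pow(Add(5184, Mul(Mul(-11, 57), 6)), -1) = Pow(Add(5184, Mul(-627, 6)), -1) = Pow(Add(5184, -3762), -1) = Pow(1422, -1) = Rational(1, 1422)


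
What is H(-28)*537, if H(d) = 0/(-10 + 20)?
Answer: 0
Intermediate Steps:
H(d) = 0 (H(d) = 0/10 = 0*(⅒) = 0)
H(-28)*537 = 0*537 = 0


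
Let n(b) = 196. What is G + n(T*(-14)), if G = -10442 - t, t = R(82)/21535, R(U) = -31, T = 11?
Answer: -220647579/21535 ≈ -10246.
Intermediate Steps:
t = -31/21535 ≈ -0.0014395
G = -224868439/21535 (G = -10442 - 1*(-31/21535) = -10442 + 31/21535 = -224868439/21535 ≈ -10442.)
G + n(T*(-14)) = -224868439/21535 + 196 = -220647579/21535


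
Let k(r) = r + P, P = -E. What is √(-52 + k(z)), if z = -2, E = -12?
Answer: I*√42 ≈ 6.4807*I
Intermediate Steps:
P = 12 (P = -1*(-12) = 12)
k(r) = 12 + r (k(r) = r + 12 = 12 + r)
√(-52 + k(z)) = √(-52 + (12 - 2)) = √(-52 + 10) = √(-42) = I*√42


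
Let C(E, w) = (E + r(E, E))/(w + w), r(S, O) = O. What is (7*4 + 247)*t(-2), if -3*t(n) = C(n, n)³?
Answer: -275/3 ≈ -91.667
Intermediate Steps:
C(E, w) = E/w (C(E, w) = (E + E)/(w + w) = (2*E)/((2*w)) = (2*E)*(1/(2*w)) = E/w)
t(n) = -⅓ (t(n) = -(n/n)³/3 = -⅓*1³ = -⅓*1 = -⅓)
(7*4 + 247)*t(-2) = (7*4 + 247)*(-⅓) = (28 + 247)*(-⅓) = 275*(-⅓) = -275/3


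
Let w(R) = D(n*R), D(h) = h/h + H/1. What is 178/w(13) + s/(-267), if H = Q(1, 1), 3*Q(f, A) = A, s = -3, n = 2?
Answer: 23765/178 ≈ 133.51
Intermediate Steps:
Q(f, A) = A/3
H = ⅓ (H = (⅓)*1 = ⅓ ≈ 0.33333)
D(h) = 4/3 (D(h) = h/h + (⅓)/1 = 1 + (⅓)*1 = 1 + ⅓ = 4/3)
w(R) = 4/3
178/w(13) + s/(-267) = 178/(4/3) - 3/(-267) = 178*(¾) - 3*(-1/267) = 267/2 + 1/89 = 23765/178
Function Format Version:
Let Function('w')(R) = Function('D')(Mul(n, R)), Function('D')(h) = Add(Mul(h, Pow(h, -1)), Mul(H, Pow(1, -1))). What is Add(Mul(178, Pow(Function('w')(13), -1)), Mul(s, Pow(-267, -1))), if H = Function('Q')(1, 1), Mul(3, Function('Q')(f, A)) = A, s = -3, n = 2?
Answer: Rational(23765, 178) ≈ 133.51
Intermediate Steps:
Function('Q')(f, A) = Mul(Rational(1, 3), A)
H = Rational(1, 3) (H = Mul(Rational(1, 3), 1) = Rational(1, 3) ≈ 0.33333)
Function('D')(h) = Rational(4, 3) (Function('D')(h) = Add(Mul(h, Pow(h, -1)), Mul(Rational(1, 3), Pow(1, -1))) = Add(1, Mul(Rational(1, 3), 1)) = Add(1, Rational(1, 3)) = Rational(4, 3))
Function('w')(R) = Rational(4, 3)
Add(Mul(178, Pow(Function('w')(13), -1)), Mul(s, Pow(-267, -1))) = Add(Mul(178, Pow(Rational(4, 3), -1)), Mul(-3, Pow(-267, -1))) = Add(Mul(178, Rational(3, 4)), Mul(-3, Rational(-1, 267))) = Add(Rational(267, 2), Rational(1, 89)) = Rational(23765, 178)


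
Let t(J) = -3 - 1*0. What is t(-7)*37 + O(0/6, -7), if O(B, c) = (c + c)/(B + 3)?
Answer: -347/3 ≈ -115.67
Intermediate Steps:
t(J) = -3 (t(J) = -3 + 0 = -3)
O(B, c) = 2*c/(3 + B) (O(B, c) = (2*c)/(3 + B) = 2*c/(3 + B))
t(-7)*37 + O(0/6, -7) = -3*37 + 2*(-7)/(3 + 0/6) = -111 + 2*(-7)/(3 + 0*(⅙)) = -111 + 2*(-7)/(3 + 0) = -111 + 2*(-7)/3 = -111 + 2*(-7)*(⅓) = -111 - 14/3 = -347/3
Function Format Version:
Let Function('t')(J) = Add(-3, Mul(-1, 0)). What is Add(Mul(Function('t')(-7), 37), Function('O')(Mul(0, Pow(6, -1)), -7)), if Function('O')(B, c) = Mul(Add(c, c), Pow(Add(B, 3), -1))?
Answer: Rational(-347, 3) ≈ -115.67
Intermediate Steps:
Function('t')(J) = -3 (Function('t')(J) = Add(-3, 0) = -3)
Function('O')(B, c) = Mul(2, c, Pow(Add(3, B), -1)) (Function('O')(B, c) = Mul(Mul(2, c), Pow(Add(3, B), -1)) = Mul(2, c, Pow(Add(3, B), -1)))
Add(Mul(Function('t')(-7), 37), Function('O')(Mul(0, Pow(6, -1)), -7)) = Add(Mul(-3, 37), Mul(2, -7, Pow(Add(3, Mul(0, Pow(6, -1))), -1))) = Add(-111, Mul(2, -7, Pow(Add(3, Mul(0, Rational(1, 6))), -1))) = Add(-111, Mul(2, -7, Pow(Add(3, 0), -1))) = Add(-111, Mul(2, -7, Pow(3, -1))) = Add(-111, Mul(2, -7, Rational(1, 3))) = Add(-111, Rational(-14, 3)) = Rational(-347, 3)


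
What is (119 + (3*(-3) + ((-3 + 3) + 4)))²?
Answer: 12996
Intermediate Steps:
(119 + (3*(-3) + ((-3 + 3) + 4)))² = (119 + (-9 + (0 + 4)))² = (119 + (-9 + 4))² = (119 - 5)² = 114² = 12996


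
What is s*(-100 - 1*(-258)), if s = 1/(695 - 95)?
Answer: 79/300 ≈ 0.26333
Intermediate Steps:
s = 1/600 ≈ 0.0016667
s*(-100 - 1*(-258)) = (-100 - 1*(-258))/600 = (-100 + 258)/600 = (1/600)*158 = 79/300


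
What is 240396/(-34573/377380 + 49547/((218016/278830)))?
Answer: 2472318948864960/651696108563329 ≈ 3.7937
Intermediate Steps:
240396/(-34573/377380 + 49547/((218016/278830))) = 240396/(-34573*1/377380 + 49547/((218016*(1/278830)))) = 240396/(-34573/377380 + 49547/(109008/139415)) = 240396/(-34573/377380 + 49547*(139415/109008)) = 240396/(-34573/377380 + 6907595005/109008) = 240396/(651696108563329/10284359760) = 240396*(10284359760/651696108563329) = 2472318948864960/651696108563329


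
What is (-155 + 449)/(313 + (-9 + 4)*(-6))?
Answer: 6/7 ≈ 0.85714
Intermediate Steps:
(-155 + 449)/(313 + (-9 + 4)*(-6)) = 294/(313 - 5*(-6)) = 294/(313 + 30) = 294/343 = 294*(1/343) = 6/7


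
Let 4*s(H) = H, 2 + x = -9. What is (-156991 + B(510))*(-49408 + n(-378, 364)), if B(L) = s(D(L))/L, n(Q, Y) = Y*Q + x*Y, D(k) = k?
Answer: 29985861213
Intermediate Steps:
x = -11 (x = -2 - 9 = -11)
s(H) = H/4
n(Q, Y) = -11*Y + Q*Y (n(Q, Y) = Y*Q - 11*Y = Q*Y - 11*Y = -11*Y + Q*Y)
B(L) = ¼ (B(L) = (L/4)/L = ¼)
(-156991 + B(510))*(-49408 + n(-378, 364)) = (-156991 + ¼)*(-49408 + 364*(-11 - 378)) = -627963*(-49408 + 364*(-389))/4 = -627963*(-49408 - 141596)/4 = -627963/4*(-191004) = 29985861213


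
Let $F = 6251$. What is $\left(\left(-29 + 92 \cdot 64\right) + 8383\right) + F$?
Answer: $20493$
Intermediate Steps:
$\left(\left(-29 + 92 \cdot 64\right) + 8383\right) + F = \left(\left(-29 + 92 \cdot 64\right) + 8383\right) + 6251 = \left(\left(-29 + 5888\right) + 8383\right) + 6251 = \left(5859 + 8383\right) + 6251 = 14242 + 6251 = 20493$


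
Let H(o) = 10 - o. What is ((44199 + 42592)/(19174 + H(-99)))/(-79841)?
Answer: -86791/1539574003 ≈ -5.6373e-5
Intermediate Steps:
((44199 + 42592)/(19174 + H(-99)))/(-79841) = ((44199 + 42592)/(19174 + (10 - 1*(-99))))/(-79841) = (86791/(19174 + (10 + 99)))*(-1/79841) = (86791/(19174 + 109))*(-1/79841) = (86791/19283)*(-1/79841) = -86791/1539574003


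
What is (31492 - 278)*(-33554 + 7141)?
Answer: -824455382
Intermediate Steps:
(31492 - 278)*(-33554 + 7141) = 31214*(-26413) = -824455382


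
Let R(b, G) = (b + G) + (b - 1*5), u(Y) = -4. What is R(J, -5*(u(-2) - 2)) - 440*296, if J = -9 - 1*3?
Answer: -130239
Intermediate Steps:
J = -12 (J = -9 - 3 = -12)
R(b, G) = -5 + G + 2*b (R(b, G) = (G + b) + (b - 5) = (G + b) + (-5 + b) = -5 + G + 2*b)
R(J, -5*(u(-2) - 2)) - 440*296 = (-5 - 5*(-4 - 2) + 2*(-12)) - 440*296 = (-5 - 5*(-6) - 24) - 130240 = (-5 + 30 - 24) - 130240 = 1 - 130240 = -130239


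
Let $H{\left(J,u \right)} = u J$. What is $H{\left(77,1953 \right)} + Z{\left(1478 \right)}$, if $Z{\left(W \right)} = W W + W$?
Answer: $2336343$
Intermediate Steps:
$Z{\left(W \right)} = W + W^{2}$ ($Z{\left(W \right)} = W^{2} + W = W + W^{2}$)
$H{\left(J,u \right)} = J u$
$H{\left(77,1953 \right)} + Z{\left(1478 \right)} = 77 \cdot 1953 + 1478 \left(1 + 1478\right) = 150381 + 1478 \cdot 1479 = 150381 + 2185962 = 2336343$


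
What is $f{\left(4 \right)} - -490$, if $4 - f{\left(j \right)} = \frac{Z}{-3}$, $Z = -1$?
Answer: $\frac{1481}{3} \approx 493.67$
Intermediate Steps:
$f{\left(j \right)} = \frac{11}{3}$ ($f{\left(j \right)} = 4 - - \frac{1}{-3} = 4 - \left(-1\right) \left(- \frac{1}{3}\right) = 4 - \frac{1}{3} = \frac{11}{3}$)
$f{\left(4 \right)} - -490 = \frac{11}{3} - -490 = \frac{11}{3} + 490 = \frac{1481}{3}$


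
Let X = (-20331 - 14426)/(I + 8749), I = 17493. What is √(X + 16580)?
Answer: √11416781617926/26242 ≈ 128.76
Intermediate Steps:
X = -34757/26242 (X = (-20331 - 14426)/(17493 + 8749) = -34757/26242 ≈ -1.3245)
√(X + 16580) = √(-34757/26242 + 16580) = √(435057603/26242) = √11416781617926/26242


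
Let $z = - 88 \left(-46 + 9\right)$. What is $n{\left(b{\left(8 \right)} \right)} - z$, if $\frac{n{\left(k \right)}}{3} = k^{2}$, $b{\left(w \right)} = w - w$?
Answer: $-3256$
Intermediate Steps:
$b{\left(w \right)} = 0$
$n{\left(k \right)} = 3 k^{2}$
$z = 3256$ ($z = \left(-88\right) \left(-37\right) = 3256$)
$n{\left(b{\left(8 \right)} \right)} - z = 3 \cdot 0^{2} - 3256 = 3 \cdot 0 - 3256 = 0 - 3256 = -3256$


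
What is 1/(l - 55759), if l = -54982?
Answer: -1/110741 ≈ -9.0301e-6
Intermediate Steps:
1/(l - 55759) = 1/(-54982 - 55759) = 1/(-110741) = -1/110741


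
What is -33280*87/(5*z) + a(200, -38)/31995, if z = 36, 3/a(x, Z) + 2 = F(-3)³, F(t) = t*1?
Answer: -4974952321/309285 ≈ -16085.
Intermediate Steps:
F(t) = t
a(x, Z) = -3/29 (a(x, Z) = 3/(-2 + (-3)³) = 3/(-2 - 27) = 3/(-29) = 3*(-1/29) = -3/29)
-33280*87/(5*z) + a(200, -38)/31995 = -33280/(((20/12)*36)/29) - 3/29/31995 = -33280/(((20*(1/12))*36)*(1/29)) - 3/29*1/31995 = -33280/(((5/3)*36)*(1/29)) - 1/309285 = -33280/(60*(1/29)) - 1/309285 = -33280/60/29 - 1/309285 = -33280*29/60 - 1/309285 = -48256/3 - 1/309285 = -4974952321/309285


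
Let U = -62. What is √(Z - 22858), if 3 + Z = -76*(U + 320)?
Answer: I*√42469 ≈ 206.08*I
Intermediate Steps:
Z = -19611 (Z = -3 - 76*(-62 + 320) = -3 - 76*258 = -3 - 19608 = -19611)
√(Z - 22858) = √(-19611 - 22858) = √(-42469) = I*√42469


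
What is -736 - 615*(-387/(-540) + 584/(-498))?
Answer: -151241/332 ≈ -455.54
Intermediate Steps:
-736 - 615*(-387/(-540) + 584/(-498)) = -736 - 615*(-387*(-1/540) + 584*(-1/498)) = -736 - 615*(43/60 - 292/249) = -736 - 615*(-757/1660) = -736 + 93111/332 = -151241/332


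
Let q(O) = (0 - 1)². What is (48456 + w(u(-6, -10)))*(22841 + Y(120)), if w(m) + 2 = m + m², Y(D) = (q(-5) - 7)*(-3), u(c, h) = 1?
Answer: 1107655704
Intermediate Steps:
q(O) = 1 (q(O) = (-1)² = 1)
Y(D) = 18 (Y(D) = (1 - 7)*(-3) = -6*(-3) = 18)
w(m) = -2 + m + m² (w(m) = -2 + (m + m²) = -2 + m + m²)
(48456 + w(u(-6, -10)))*(22841 + Y(120)) = (48456 + (-2 + 1 + 1²))*(22841 + 18) = (48456 + (-2 + 1 + 1))*22859 = (48456 + 0)*22859 = 48456*22859 = 1107655704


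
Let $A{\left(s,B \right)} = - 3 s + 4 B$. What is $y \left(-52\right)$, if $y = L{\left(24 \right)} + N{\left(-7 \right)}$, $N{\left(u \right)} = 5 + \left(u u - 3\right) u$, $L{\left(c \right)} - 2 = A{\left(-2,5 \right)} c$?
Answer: $-16068$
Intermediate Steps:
$L{\left(c \right)} = 2 + 26 c$ ($L{\left(c \right)} = 2 + \left(\left(-3\right) \left(-2\right) + 4 \cdot 5\right) c = 2 + \left(6 + 20\right) c = 2 + 26 c$)
$N{\left(u \right)} = 5 + u \left(-3 + u^{2}\right)$ ($N{\left(u \right)} = 5 + \left(u^{2} - 3\right) u = 5 + \left(-3 + u^{2}\right) u = 5 + u \left(-3 + u^{2}\right)$)
$y = 309$ ($y = \left(2 + 26 \cdot 24\right) + \left(5 + \left(-7\right)^{3} - -21\right) = \left(2 + 624\right) + \left(5 - 343 + 21\right) = 626 - 317 = 309$)
$y \left(-52\right) = 309 \left(-52\right) = -16068$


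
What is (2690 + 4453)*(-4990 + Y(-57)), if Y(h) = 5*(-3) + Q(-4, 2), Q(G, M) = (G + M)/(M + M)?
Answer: -71508573/2 ≈ -3.5754e+7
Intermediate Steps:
Q(G, M) = (G + M)/(2*M) (Q(G, M) = (G + M)/((2*M)) = (G + M)*(1/(2*M)) = (G + M)/(2*M))
Y(h) = -31/2 (Y(h) = 5*(-3) + (1/2)*(-4 + 2)/2 = -15 + (1/2)*(1/2)*(-2) = -15 - 1/2 = -31/2)
(2690 + 4453)*(-4990 + Y(-57)) = (2690 + 4453)*(-4990 - 31/2) = 7143*(-10011/2) = -71508573/2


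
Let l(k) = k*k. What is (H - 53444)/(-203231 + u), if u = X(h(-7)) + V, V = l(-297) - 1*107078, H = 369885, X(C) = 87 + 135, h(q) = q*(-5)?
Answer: -316441/221878 ≈ -1.4262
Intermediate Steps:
h(q) = -5*q
X(C) = 222
l(k) = k²
V = -18869 (V = (-297)² - 1*107078 = 88209 - 107078 = -18869)
u = -18647 (u = 222 - 18869 = -18647)
(H - 53444)/(-203231 + u) = (369885 - 53444)/(-203231 - 18647) = 316441/(-221878) = 316441*(-1/221878) = -316441/221878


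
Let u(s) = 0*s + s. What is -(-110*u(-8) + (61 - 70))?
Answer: -871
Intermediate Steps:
u(s) = s (u(s) = 0 + s = s)
-(-110*u(-8) + (61 - 70)) = -(-110*(-8) + (61 - 70)) = -(880 - 9) = -1*871 = -871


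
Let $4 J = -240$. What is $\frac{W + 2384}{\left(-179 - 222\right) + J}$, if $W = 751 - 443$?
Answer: $- \frac{2692}{461} \approx -5.8395$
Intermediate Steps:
$W = 308$
$J = -60$ ($J = \frac{1}{4} \left(-240\right) = -60$)
$\frac{W + 2384}{\left(-179 - 222\right) + J} = \frac{308 + 2384}{\left(-179 - 222\right) - 60} = \frac{2692}{-401 - 60} = \frac{2692}{-461} = 2692 \left(- \frac{1}{461}\right) = - \frac{2692}{461}$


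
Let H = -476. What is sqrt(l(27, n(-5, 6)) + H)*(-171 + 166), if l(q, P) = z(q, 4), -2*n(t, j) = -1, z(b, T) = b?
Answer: -5*I*sqrt(449) ≈ -105.95*I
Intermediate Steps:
n(t, j) = 1/2 (n(t, j) = -1/2*(-1) = 1/2)
l(q, P) = q
sqrt(l(27, n(-5, 6)) + H)*(-171 + 166) = sqrt(27 - 476)*(-171 + 166) = sqrt(-449)*(-5) = (I*sqrt(449))*(-5) = -5*I*sqrt(449)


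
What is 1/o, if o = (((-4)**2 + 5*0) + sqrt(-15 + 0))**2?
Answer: (16 + I*sqrt(15))**(-2) ≈ 0.0032815 - 0.0016876*I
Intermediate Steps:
o = (16 + I*sqrt(15))**2 (o = ((16 + 0) + sqrt(-15))**2 = (16 + I*sqrt(15))**2 ≈ 241.0 + 123.94*I)
1/o = 1/((16 + I*sqrt(15))**2) = (16 + I*sqrt(15))**(-2)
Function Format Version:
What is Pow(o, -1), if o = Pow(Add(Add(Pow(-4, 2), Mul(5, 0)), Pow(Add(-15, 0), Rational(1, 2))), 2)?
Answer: Pow(Add(16, Mul(I, Pow(15, Rational(1, 2)))), -2) ≈ Add(0.0032815, Mul(-0.0016876, I))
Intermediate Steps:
o = Pow(Add(16, Mul(I, Pow(15, Rational(1, 2)))), 2) (o = Pow(Add(Add(16, 0), Pow(-15, Rational(1, 2))), 2) = Pow(Add(16, Mul(I, Pow(15, Rational(1, 2)))), 2) ≈ Add(241.00, Mul(123.94, I)))
Pow(o, -1) = Pow(Pow(Add(16, Mul(I, Pow(15, Rational(1, 2)))), 2), -1) = Pow(Add(16, Mul(I, Pow(15, Rational(1, 2)))), -2)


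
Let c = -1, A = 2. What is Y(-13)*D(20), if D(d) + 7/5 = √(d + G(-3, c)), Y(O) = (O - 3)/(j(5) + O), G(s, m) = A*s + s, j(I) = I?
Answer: -14/5 + 2*√11 ≈ 3.8332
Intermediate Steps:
G(s, m) = 3*s (G(s, m) = 2*s + s = 3*s)
Y(O) = (-3 + O)/(5 + O) (Y(O) = (O - 3)/(5 + O) = (-3 + O)/(5 + O))
D(d) = -7/5 + √(-9 + d) (D(d) = -7/5 + √(d + 3*(-3)) = -7/5 + √(d - 9) = -7/5 + √(-9 + d))
Y(-13)*D(20) = ((-3 - 13)/(5 - 13))*(-7/5 + √(-9 + 20)) = (-16/(-8))*(-7/5 + √11) = (-⅛*(-16))*(-7/5 + √11) = 2*(-7/5 + √11) = -14/5 + 2*√11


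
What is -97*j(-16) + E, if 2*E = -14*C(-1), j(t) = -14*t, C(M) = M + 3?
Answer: -21742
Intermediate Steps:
C(M) = 3 + M
E = -14 (E = (-14*(3 - 1))/2 = (-14*2)/2 = (½)*(-28) = -14)
-97*j(-16) + E = -(-1358)*(-16) - 14 = -97*224 - 14 = -21728 - 14 = -21742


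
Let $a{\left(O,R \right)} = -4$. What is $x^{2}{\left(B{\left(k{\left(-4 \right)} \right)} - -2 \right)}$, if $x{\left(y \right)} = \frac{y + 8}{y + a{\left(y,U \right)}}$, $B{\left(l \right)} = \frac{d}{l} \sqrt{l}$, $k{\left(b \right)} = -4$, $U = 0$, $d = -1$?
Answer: $\frac{5665}{289} + \frac{3792 i}{289} \approx 19.602 + 13.121 i$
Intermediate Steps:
$B{\left(l \right)} = - \frac{1}{\sqrt{l}}$ ($B{\left(l \right)} = - \frac{1}{l} \sqrt{l} = - \frac{1}{\sqrt{l}}$)
$x{\left(y \right)} = \frac{8 + y}{-4 + y}$ ($x{\left(y \right)} = \frac{y + 8}{y - 4} = \frac{8 + y}{-4 + y}$)
$x^{2}{\left(B{\left(k{\left(-4 \right)} \right)} - -2 \right)} = \left(\frac{8 - \left(-2 - \frac{i}{2}\right)}{-4 - \left(-2 - \frac{i}{2}\right)}\right)^{2} = \left(\frac{8 + \left(- \frac{\left(-1\right) i}{2} + 2\right)}{-4 + \left(- \frac{\left(-1\right) i}{2} + 2\right)}\right)^{2} = \left(\frac{8 + \left(\frac{i}{2} + 2\right)}{-4 + \left(\frac{i}{2} + 2\right)}\right)^{2} = \left(\frac{8 + \left(2 + \frac{i}{2}\right)}{-4 + \left(2 + \frac{i}{2}\right)}\right)^{2} = \left(\frac{10 + \frac{i}{2}}{-2 + \frac{i}{2}}\right)^{2} = \left(\frac{4 \left(-2 - \frac{i}{2}\right)}{17} \left(10 + \frac{i}{2}\right)\right)^{2} = \left(\frac{4 \left(-2 - \frac{i}{2}\right) \left(10 + \frac{i}{2}\right)}{17}\right)^{2} = \frac{16 \left(-2 - \frac{i}{2}\right)^{2} \left(10 + \frac{i}{2}\right)^{2}}{289}$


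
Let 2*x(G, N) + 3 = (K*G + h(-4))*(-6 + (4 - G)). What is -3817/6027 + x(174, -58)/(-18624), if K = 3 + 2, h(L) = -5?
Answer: 258464315/74831232 ≈ 3.4540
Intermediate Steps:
K = 5
x(G, N) = -3/2 + (-5 + 5*G)*(-2 - G)/2 (x(G, N) = -3/2 + ((5*G - 5)*(-6 + (4 - G)))/2 = -3/2 + ((-5 + 5*G)*(-2 - G))/2 = -3/2 + (-5 + 5*G)*(-2 - G)/2)
-3817/6027 + x(174, -58)/(-18624) = -3817/6027 + (7/2 - 5/2*174 - 5/2*174²)/(-18624) = -3817*1/6027 + (7/2 - 435 - 5/2*30276)*(-1/18624) = -3817/6027 + (7/2 - 435 - 75690)*(-1/18624) = -3817/6027 - 152243/2*(-1/18624) = -3817/6027 + 152243/37248 = 258464315/74831232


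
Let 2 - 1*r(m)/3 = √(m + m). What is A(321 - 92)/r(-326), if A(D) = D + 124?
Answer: 353/984 + 353*I*√163/984 ≈ 0.35874 + 4.5801*I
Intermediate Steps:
A(D) = 124 + D
r(m) = 6 - 3*√2*√m (r(m) = 6 - 3*√(m + m) = 6 - 3*√2*√m)
A(321 - 92)/r(-326) = (124 + (321 - 92))/(6 - 3*√2*√(-326)) = (124 + 229)/(6 - 3*√2*I*√326) = 353/(6 - 6*I*√163)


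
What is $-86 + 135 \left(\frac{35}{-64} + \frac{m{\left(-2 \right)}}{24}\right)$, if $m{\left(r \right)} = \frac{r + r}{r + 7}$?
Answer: $- \frac{10517}{64} \approx -164.33$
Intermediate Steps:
$m{\left(r \right)} = \frac{2 r}{7 + r}$
$-86 + 135 \left(\frac{35}{-64} + \frac{m{\left(-2 \right)}}{24}\right) = -86 + 135 \left(\frac{35}{-64} + \frac{2 \left(-2\right) \frac{1}{7 - 2}}{24}\right) = -86 + 135 \left(35 \left(- \frac{1}{64}\right) + 2 \left(-2\right) \frac{1}{5} \cdot \frac{1}{24}\right) = -86 + 135 \left(- \frac{35}{64} + 2 \left(-2\right) \frac{1}{5} \cdot \frac{1}{24}\right) = -86 + 135 \left(- \frac{35}{64} - \frac{1}{30}\right) = -86 + 135 \left(- \frac{557}{960}\right) = -86 - \frac{5013}{64} = - \frac{10517}{64}$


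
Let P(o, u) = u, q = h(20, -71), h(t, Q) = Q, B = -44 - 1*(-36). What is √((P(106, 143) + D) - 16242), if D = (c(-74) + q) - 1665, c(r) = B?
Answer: I*√17843 ≈ 133.58*I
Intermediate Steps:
B = -8 (B = -44 + 36 = -8)
q = -71
c(r) = -8
D = -1744 (D = (-8 - 71) - 1665 = -79 - 1665 = -1744)
√((P(106, 143) + D) - 16242) = √((143 - 1744) - 16242) = √(-1601 - 16242) = √(-17843) = I*√17843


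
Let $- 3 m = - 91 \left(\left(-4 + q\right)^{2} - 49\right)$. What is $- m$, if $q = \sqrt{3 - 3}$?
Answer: $1001$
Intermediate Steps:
$q = 0$ ($q = \sqrt{0} = 0$)
$m = -1001$ ($m = - \frac{\left(-91\right) \left(\left(-4 + 0\right)^{2} - 49\right)}{3} = - \frac{\left(-91\right) \left(\left(-4\right)^{2} - 49\right)}{3} = - \frac{\left(-91\right) \left(16 - 49\right)}{3} = - \frac{\left(-91\right) \left(-33\right)}{3} = \left(- \frac{1}{3}\right) 3003 = -1001$)
$- m = \left(-1\right) \left(-1001\right) = 1001$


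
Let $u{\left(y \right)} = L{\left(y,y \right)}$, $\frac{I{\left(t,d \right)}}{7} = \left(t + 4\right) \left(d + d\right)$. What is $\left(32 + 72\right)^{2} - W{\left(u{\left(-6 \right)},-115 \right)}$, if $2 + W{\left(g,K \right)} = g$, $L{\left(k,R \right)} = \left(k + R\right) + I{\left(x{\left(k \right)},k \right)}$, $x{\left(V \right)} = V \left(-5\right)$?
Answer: $13686$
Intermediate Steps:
$x{\left(V \right)} = - 5 V$
$I{\left(t,d \right)} = 14 d \left(4 + t\right)$ ($I{\left(t,d \right)} = 7 \left(t + 4\right) \left(d + d\right) = 7 \left(4 + t\right) 2 d = 7 \cdot 2 d \left(4 + t\right) = 14 d \left(4 + t\right)$)
$L{\left(k,R \right)} = R + k + 14 k \left(4 - 5 k\right)$ ($L{\left(k,R \right)} = \left(k + R\right) + 14 k \left(4 - 5 k\right) = \left(R + k\right) + 14 k \left(4 - 5 k\right) = R + k + 14 k \left(4 - 5 k\right)$)
$u{\left(y \right)} = - 70 y^{2} + 58 y$ ($u{\left(y \right)} = y - 70 y^{2} + 57 y = - 70 y^{2} + 58 y$)
$W{\left(g,K \right)} = -2 + g$
$\left(32 + 72\right)^{2} - W{\left(u{\left(-6 \right)},-115 \right)} = \left(32 + 72\right)^{2} - \left(-2 + 2 \left(-6\right) \left(29 - -210\right)\right) = 104^{2} - \left(-2 + 2 \left(-6\right) \left(29 + 210\right)\right) = 10816 - \left(-2 + 2 \left(-6\right) 239\right) = 10816 - \left(-2 - 2868\right) = 10816 - -2870 = 10816 + 2870 = 13686$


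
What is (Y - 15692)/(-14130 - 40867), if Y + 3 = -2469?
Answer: 18164/54997 ≈ 0.33027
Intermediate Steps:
Y = -2472 (Y = -3 - 2469 = -2472)
(Y - 15692)/(-14130 - 40867) = (-2472 - 15692)/(-14130 - 40867) = -18164/(-54997) = -18164*(-1/54997) = 18164/54997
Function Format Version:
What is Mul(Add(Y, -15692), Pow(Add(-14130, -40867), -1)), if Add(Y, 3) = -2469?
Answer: Rational(18164, 54997) ≈ 0.33027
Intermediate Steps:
Y = -2472 (Y = Add(-3, -2469) = -2472)
Mul(Add(Y, -15692), Pow(Add(-14130, -40867), -1)) = Mul(Add(-2472, -15692), Pow(Add(-14130, -40867), -1)) = Mul(-18164, Pow(-54997, -1)) = Mul(-18164, Rational(-1, 54997)) = Rational(18164, 54997)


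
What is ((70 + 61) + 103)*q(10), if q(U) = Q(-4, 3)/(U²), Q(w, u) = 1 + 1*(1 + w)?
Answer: -117/25 ≈ -4.6800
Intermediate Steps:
Q(w, u) = 2 + w (Q(w, u) = 1 + (1 + w) = 2 + w)
q(U) = -2/U² (q(U) = (2 - 4)/(U²) = -2/U²)
((70 + 61) + 103)*q(10) = ((70 + 61) + 103)*(-2/10²) = (131 + 103)*(-2*1/100) = 234*(-1/50) = -117/25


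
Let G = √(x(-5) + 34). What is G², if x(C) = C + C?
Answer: 24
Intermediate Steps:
x(C) = 2*C
G = 2*√6 (G = √(2*(-5) + 34) = √(-10 + 34) = √24 = 2*√6 ≈ 4.8990)
G² = (2*√6)² = 24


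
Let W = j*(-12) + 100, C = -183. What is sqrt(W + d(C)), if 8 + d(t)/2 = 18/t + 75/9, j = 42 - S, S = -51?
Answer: I*sqrt(34009086)/183 ≈ 31.867*I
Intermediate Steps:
j = 93 (j = 42 - 1*(-51) = 42 + 51 = 93)
d(t) = 2/3 + 36/t (d(t) = -16 + 2*(18/t + 75/9) = -16 + 2*(18/t + 75*(1/9)) = -16 + 2*(18/t + 25/3) = -16 + 2*(25/3 + 18/t) = -16 + (50/3 + 36/t) = 2/3 + 36/t)
W = -1016 (W = 93*(-12) + 100 = -1116 + 100 = -1016)
sqrt(W + d(C)) = sqrt(-1016 + (2/3 + 36/(-183))) = sqrt(-1016 + (2/3 + 36*(-1/183))) = sqrt(-1016 + (2/3 - 12/61)) = sqrt(-1016 + 86/183) = sqrt(-185842/183) = I*sqrt(34009086)/183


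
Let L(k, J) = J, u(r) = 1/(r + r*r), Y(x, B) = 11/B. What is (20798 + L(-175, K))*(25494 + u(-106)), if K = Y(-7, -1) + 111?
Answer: 988295053743/1855 ≈ 5.3277e+8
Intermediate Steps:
K = 100 (K = 11/(-1) + 111 = 11*(-1) + 111 = -11 + 111 = 100)
u(r) = 1/(r + r²)
(20798 + L(-175, K))*(25494 + u(-106)) = (20798 + 100)*(25494 + 1/((-106)*(1 - 106))) = 20898*(25494 - 1/106/(-105)) = 20898*(25494 - 1/106*(-1/105)) = 20898*(25494 + 1/11130) = 20898*(283748221/11130) = 988295053743/1855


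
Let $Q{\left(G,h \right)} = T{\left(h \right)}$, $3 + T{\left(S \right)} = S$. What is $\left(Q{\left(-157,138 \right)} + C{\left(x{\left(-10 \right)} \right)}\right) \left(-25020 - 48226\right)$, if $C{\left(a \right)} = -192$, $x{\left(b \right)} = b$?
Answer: $4175022$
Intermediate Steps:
$T{\left(S \right)} = -3 + S$
$Q{\left(G,h \right)} = -3 + h$
$\left(Q{\left(-157,138 \right)} + C{\left(x{\left(-10 \right)} \right)}\right) \left(-25020 - 48226\right) = \left(\left(-3 + 138\right) - 192\right) \left(-25020 - 48226\right) = \left(135 - 192\right) \left(-73246\right) = \left(-57\right) \left(-73246\right) = 4175022$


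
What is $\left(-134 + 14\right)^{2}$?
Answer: $14400$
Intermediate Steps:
$\left(-134 + 14\right)^{2} = \left(-120\right)^{2} = 14400$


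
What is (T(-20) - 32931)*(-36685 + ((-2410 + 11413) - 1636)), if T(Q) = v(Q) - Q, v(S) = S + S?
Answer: 966057418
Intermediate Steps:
v(S) = 2*S
T(Q) = Q (T(Q) = 2*Q - Q = Q)
(T(-20) - 32931)*(-36685 + ((-2410 + 11413) - 1636)) = (-20 - 32931)*(-36685 + ((-2410 + 11413) - 1636)) = -32951*(-36685 + (9003 - 1636)) = -32951*(-36685 + 7367) = -32951*(-29318) = 966057418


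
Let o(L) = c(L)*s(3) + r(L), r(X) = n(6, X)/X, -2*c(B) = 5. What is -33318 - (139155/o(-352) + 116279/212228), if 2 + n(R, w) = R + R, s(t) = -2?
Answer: -2276994611393/37139900 ≈ -61309.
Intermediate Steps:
n(R, w) = -2 + 2*R (n(R, w) = -2 + (R + R) = -2 + 2*R)
c(B) = -5/2 (c(B) = -½*5 = -5/2)
r(X) = 10/X (r(X) = (-2 + 2*6)/X = (-2 + 12)/X = 10/X)
o(L) = 5 + 10/L (o(L) = -5/2*(-2) + 10/L = 5 + 10/L)
-33318 - (139155/o(-352) + 116279/212228) = -33318 - (139155/(5 + 10/(-352)) + 116279/212228) = -33318 - (139155/(5 + 10*(-1/352)) + 116279*(1/212228)) = -33318 - (139155/(5 - 5/176) + 116279/212228) = -33318 - (139155/(875/176) + 116279/212228) = -33318 - (139155*(176/875) + 116279/212228) = -33318 - (4898256/175 + 116279/212228) = -33318 - 1*1039567423193/37139900 = -33318 - 1039567423193/37139900 = -2276994611393/37139900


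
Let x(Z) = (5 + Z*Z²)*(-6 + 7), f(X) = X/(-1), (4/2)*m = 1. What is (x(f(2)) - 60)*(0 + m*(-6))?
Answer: 189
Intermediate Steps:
m = ½ (m = (½)*1 = ½ ≈ 0.50000)
f(X) = -X (f(X) = X*(-1) = -X)
x(Z) = 5 + Z³ (x(Z) = (5 + Z³)*1 = 5 + Z³)
(x(f(2)) - 60)*(0 + m*(-6)) = ((5 + (-1*2)³) - 60)*(0 + (½)*(-6)) = ((5 + (-2)³) - 60)*(0 - 3) = ((5 - 8) - 60)*(-3) = (-3 - 60)*(-3) = -63*(-3) = 189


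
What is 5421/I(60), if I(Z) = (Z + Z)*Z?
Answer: 1807/2400 ≈ 0.75292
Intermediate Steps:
I(Z) = 2*Z² (I(Z) = (2*Z)*Z = 2*Z²)
5421/I(60) = 5421/((2*60²)) = 5421/((2*3600)) = 5421/7200 = 5421*(1/7200) = 1807/2400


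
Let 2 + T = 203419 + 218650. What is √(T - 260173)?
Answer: √161894 ≈ 402.36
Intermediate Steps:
T = 422067 (T = -2 + (203419 + 218650) = -2 + 422069 = 422067)
√(T - 260173) = √(422067 - 260173) = √161894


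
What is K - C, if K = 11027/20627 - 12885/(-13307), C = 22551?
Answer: -6189464645255/274483489 ≈ -22550.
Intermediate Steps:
K = 412515184/274483489 (K = 11027*(1/20627) - 12885*(-1/13307) = 11027/20627 + 12885/13307 = 412515184/274483489 ≈ 1.5029)
K - C = 412515184/274483489 - 1*22551 = 412515184/274483489 - 22551 = -6189464645255/274483489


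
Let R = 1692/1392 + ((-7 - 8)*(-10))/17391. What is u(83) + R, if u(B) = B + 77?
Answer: 108415497/672452 ≈ 161.22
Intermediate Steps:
u(B) = 77 + B
R = 823177/672452 (R = 1692*(1/1392) - 15*(-10)*(1/17391) = 141/116 + 150*(1/17391) = 141/116 + 50/5797 = 823177/672452 ≈ 1.2241)
u(83) + R = (77 + 83) + 823177/672452 = 160 + 823177/672452 = 108415497/672452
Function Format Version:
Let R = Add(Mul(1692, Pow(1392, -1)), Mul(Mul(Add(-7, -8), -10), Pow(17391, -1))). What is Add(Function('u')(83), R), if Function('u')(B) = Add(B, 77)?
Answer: Rational(108415497, 672452) ≈ 161.22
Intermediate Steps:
Function('u')(B) = Add(77, B)
R = Rational(823177, 672452) (R = Add(Mul(1692, Rational(1, 1392)), Mul(Mul(-15, -10), Rational(1, 17391))) = Add(Rational(141, 116), Mul(150, Rational(1, 17391))) = Add(Rational(141, 116), Rational(50, 5797)) = Rational(823177, 672452) ≈ 1.2241)
Add(Function('u')(83), R) = Add(Add(77, 83), Rational(823177, 672452)) = Add(160, Rational(823177, 672452)) = Rational(108415497, 672452)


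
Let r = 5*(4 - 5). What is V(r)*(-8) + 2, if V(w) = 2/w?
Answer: 26/5 ≈ 5.2000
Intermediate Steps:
r = -5 (r = 5*(-1) = -5)
V(r)*(-8) + 2 = (2/(-5))*(-8) + 2 = (2*(-⅕))*(-8) + 2 = -⅖*(-8) + 2 = 16/5 + 2 = 26/5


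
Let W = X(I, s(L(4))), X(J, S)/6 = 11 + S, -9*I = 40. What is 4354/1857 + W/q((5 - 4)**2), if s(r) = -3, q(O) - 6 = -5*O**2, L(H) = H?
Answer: 93490/1857 ≈ 50.345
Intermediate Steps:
q(O) = 6 - 5*O**2
I = -40/9 (I = -1/9*40 = -40/9 ≈ -4.4444)
X(J, S) = 66 + 6*S (X(J, S) = 6*(11 + S) = 66 + 6*S)
W = 48 (W = 66 + 6*(-3) = 66 - 18 = 48)
4354/1857 + W/q((5 - 4)**2) = 4354/1857 + 48/(6 - 5*(5 - 4)**4) = 4354*(1/1857) + 48/(6 - 5*(1**2)**2) = 4354/1857 + 48/(6 - 5*1**2) = 4354/1857 + 48/(6 - 5*1) = 4354/1857 + 48/(6 - 5) = 4354/1857 + 48/1 = 4354/1857 + 48*1 = 4354/1857 + 48 = 93490/1857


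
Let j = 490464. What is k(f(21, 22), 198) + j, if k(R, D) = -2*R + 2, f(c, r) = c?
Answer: 490424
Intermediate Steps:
k(R, D) = 2 - 2*R
k(f(21, 22), 198) + j = (2 - 2*21) + 490464 = (2 - 42) + 490464 = -40 + 490464 = 490424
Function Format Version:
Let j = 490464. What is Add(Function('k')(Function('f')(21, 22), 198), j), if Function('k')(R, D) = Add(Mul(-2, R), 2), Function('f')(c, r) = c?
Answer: 490424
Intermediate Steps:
Function('k')(R, D) = Add(2, Mul(-2, R))
Add(Function('k')(Function('f')(21, 22), 198), j) = Add(Add(2, Mul(-2, 21)), 490464) = Add(Add(2, -42), 490464) = Add(-40, 490464) = 490424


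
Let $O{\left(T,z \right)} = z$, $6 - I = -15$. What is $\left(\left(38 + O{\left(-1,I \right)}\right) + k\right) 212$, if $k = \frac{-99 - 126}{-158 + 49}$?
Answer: $\frac{1411072}{109} \approx 12946.0$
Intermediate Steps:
$I = 21$ ($I = 6 - -15 = 6 + 15 = 21$)
$k = \frac{225}{109}$ ($k = - \frac{225}{-109} = \left(-225\right) \left(- \frac{1}{109}\right) = \frac{225}{109} \approx 2.0642$)
$\left(\left(38 + O{\left(-1,I \right)}\right) + k\right) 212 = \left(\left(38 + 21\right) + \frac{225}{109}\right) 212 = \left(59 + \frac{225}{109}\right) 212 = \frac{6656}{109} \cdot 212 = \frac{1411072}{109}$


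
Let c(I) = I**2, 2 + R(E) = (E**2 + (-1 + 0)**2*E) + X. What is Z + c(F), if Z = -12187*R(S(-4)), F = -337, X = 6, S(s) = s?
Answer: -81423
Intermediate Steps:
R(E) = 4 + E + E**2 (R(E) = -2 + ((E**2 + (-1 + 0)**2*E) + 6) = -2 + ((E**2 + (-1)**2*E) + 6) = -2 + ((E**2 + 1*E) + 6) = -2 + ((E**2 + E) + 6) = -2 + ((E + E**2) + 6) = -2 + (6 + E + E**2) = 4 + E + E**2)
Z = -194992 (Z = -12187*(4 - 4 + (-4)**2) = -12187*(4 - 4 + 16) = -12187*16 = -194992)
Z + c(F) = -194992 + (-337)**2 = -194992 + 113569 = -81423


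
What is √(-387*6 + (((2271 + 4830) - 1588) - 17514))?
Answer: I*√14323 ≈ 119.68*I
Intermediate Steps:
√(-387*6 + (((2271 + 4830) - 1588) - 17514)) = √(-2322 + ((7101 - 1588) - 17514)) = √(-2322 + (5513 - 17514)) = √(-2322 - 12001) = √(-14323) = I*√14323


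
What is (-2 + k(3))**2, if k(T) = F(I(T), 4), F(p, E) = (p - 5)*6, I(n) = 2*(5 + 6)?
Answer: 10000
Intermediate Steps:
I(n) = 22 (I(n) = 2*11 = 22)
F(p, E) = -30 + 6*p (F(p, E) = (-5 + p)*6 = -30 + 6*p)
k(T) = 102 (k(T) = -30 + 6*22 = -30 + 132 = 102)
(-2 + k(3))**2 = (-2 + 102)**2 = 100**2 = 10000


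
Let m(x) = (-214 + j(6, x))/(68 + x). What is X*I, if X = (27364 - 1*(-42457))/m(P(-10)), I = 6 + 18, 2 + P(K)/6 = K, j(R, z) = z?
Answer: 3351408/143 ≈ 23436.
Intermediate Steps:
P(K) = -12 + 6*K
I = 24
m(x) = (-214 + x)/(68 + x)
X = 139642/143 (X = (27364 - 1*(-42457))/(((-214 + (-12 + 6*(-10)))/(68 + (-12 + 6*(-10))))) = (27364 + 42457)/(((-214 + (-12 - 60))/(68 + (-12 - 60)))) = 69821/(((-214 - 72)/(68 - 72))) = 69821/((-286/(-4))) = 69821/((-¼*(-286))) = 69821/(143/2) = 69821*(2/143) = 139642/143 ≈ 976.52)
X*I = (139642/143)*24 = 3351408/143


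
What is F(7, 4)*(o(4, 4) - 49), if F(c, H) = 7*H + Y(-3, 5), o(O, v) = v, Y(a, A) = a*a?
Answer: -1665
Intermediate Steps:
Y(a, A) = a²
F(c, H) = 9 + 7*H (F(c, H) = 7*H + (-3)² = 7*H + 9 = 9 + 7*H)
F(7, 4)*(o(4, 4) - 49) = (9 + 7*4)*(4 - 49) = (9 + 28)*(-45) = 37*(-45) = -1665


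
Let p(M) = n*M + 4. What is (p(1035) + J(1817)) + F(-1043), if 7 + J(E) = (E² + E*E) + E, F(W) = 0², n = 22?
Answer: 6627562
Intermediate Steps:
p(M) = 4 + 22*M (p(M) = 22*M + 4 = 4 + 22*M)
F(W) = 0
J(E) = -7 + E + 2*E² (J(E) = -7 + ((E² + E*E) + E) = -7 + ((E² + E²) + E) = -7 + (2*E² + E) = -7 + (E + 2*E²) = -7 + E + 2*E²)
(p(1035) + J(1817)) + F(-1043) = ((4 + 22*1035) + (-7 + 1817 + 2*1817²)) + 0 = ((4 + 22770) + (-7 + 1817 + 2*3301489)) + 0 = (22774 + (-7 + 1817 + 6602978)) + 0 = (22774 + 6604788) + 0 = 6627562 + 0 = 6627562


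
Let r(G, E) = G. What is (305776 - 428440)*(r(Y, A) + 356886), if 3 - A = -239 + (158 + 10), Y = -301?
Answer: -43740142440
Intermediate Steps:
A = 74 (A = 3 - (-239 + (158 + 10)) = 3 - (-239 + 168) = 3 - 1*(-71) = 3 + 71 = 74)
(305776 - 428440)*(r(Y, A) + 356886) = (305776 - 428440)*(-301 + 356886) = -122664*356585 = -43740142440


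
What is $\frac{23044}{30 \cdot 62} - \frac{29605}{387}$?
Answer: $- \frac{3845606}{59985} \approx -64.109$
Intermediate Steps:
$\frac{23044}{30 \cdot 62} - \frac{29605}{387} = \frac{23044}{1860} - \frac{29605}{387} = 23044 \cdot \frac{1}{1860} - \frac{29605}{387} = \frac{5761}{465} - \frac{29605}{387} = - \frac{3845606}{59985}$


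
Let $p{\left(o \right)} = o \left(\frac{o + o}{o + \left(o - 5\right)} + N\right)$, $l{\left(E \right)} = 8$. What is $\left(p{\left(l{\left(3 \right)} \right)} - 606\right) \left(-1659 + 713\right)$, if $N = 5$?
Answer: $524428$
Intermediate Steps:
$p{\left(o \right)} = o \left(5 + \frac{2 o}{-5 + 2 o}\right)$ ($p{\left(o \right)} = o \left(\frac{o + o}{o + \left(o - 5\right)} + 5\right) = o \left(\frac{2 o}{o + \left(-5 + o\right)} + 5\right) = o \left(\frac{2 o}{-5 + 2 o} + 5\right) = o \left(5 + \frac{2 o}{-5 + 2 o}\right)$)
$\left(p{\left(l{\left(3 \right)} \right)} - 606\right) \left(-1659 + 713\right) = \left(\frac{8 \left(-25 + 12 \cdot 8\right)}{-5 + 2 \cdot 8} - 606\right) \left(-1659 + 713\right) = \left(\frac{8 \left(-25 + 96\right)}{-5 + 16} - 606\right) \left(-946\right) = \left(8 \cdot \frac{1}{11} \cdot 71 - 606\right) \left(-946\right) = \left(\frac{568}{11} - 606\right) \left(-946\right) = \left(- \frac{6098}{11}\right) \left(-946\right) = 524428$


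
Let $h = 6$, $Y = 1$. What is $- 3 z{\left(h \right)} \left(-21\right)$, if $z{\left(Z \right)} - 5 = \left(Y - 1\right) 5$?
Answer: $315$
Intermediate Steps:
$z{\left(Z \right)} = 5$ ($z{\left(Z \right)} = 5 + \left(1 - 1\right) 5 = 5 + 0 \cdot 5 = 5 + 0 = 5$)
$- 3 z{\left(h \right)} \left(-21\right) = \left(-3\right) 5 \left(-21\right) = \left(-15\right) \left(-21\right) = 315$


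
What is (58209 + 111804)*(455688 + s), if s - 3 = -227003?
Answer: 38879932944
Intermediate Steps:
s = -227000 (s = 3 - 227003 = -227000)
(58209 + 111804)*(455688 + s) = (58209 + 111804)*(455688 - 227000) = 170013*228688 = 38879932944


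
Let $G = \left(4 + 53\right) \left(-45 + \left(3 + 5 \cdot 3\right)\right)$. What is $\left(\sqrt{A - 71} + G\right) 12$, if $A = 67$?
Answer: $-18468 + 24 i \approx -18468.0 + 24.0 i$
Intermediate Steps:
$G = -1539$ ($G = 57 \left(-45 + \left(3 + 15\right)\right) = 57 \left(-45 + 18\right) = 57 \left(-27\right) = -1539$)
$\left(\sqrt{A - 71} + G\right) 12 = \left(\sqrt{67 - 71} - 1539\right) 12 = \left(\sqrt{-4} - 1539\right) 12 = \left(2 i - 1539\right) 12 = \left(-1539 + 2 i\right) 12 = -18468 + 24 i$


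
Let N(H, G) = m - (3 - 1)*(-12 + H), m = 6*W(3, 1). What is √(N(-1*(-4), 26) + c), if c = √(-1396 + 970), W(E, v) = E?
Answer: √(34 + I*√426) ≈ 6.0735 + 1.6992*I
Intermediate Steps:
m = 18 (m = 6*3 = 18)
N(H, G) = 42 - 2*H (N(H, G) = 18 - (3 - 1)*(-12 + H) = 18 - 2*(-12 + H) = 18 - (-24 + 2*H) = 18 + (24 - 2*H) = 42 - 2*H)
c = I*√426 (c = √(-426) = I*√426 ≈ 20.64*I)
√(N(-1*(-4), 26) + c) = √((42 - (-2)*(-4)) + I*√426) = √((42 - 2*4) + I*√426) = √((42 - 8) + I*√426) = √(34 + I*√426)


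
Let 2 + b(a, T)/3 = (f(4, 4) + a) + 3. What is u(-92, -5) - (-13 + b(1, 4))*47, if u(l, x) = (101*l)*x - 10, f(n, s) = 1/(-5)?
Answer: 234036/5 ≈ 46807.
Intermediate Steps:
f(n, s) = -⅕
u(l, x) = -10 + 101*l*x (u(l, x) = 101*l*x - 10 = -10 + 101*l*x)
b(a, T) = 12/5 + 3*a (b(a, T) = -6 + 3*((-⅕ + a) + 3) = -6 + 3*(14/5 + a) = -6 + (42/5 + 3*a) = 12/5 + 3*a)
u(-92, -5) - (-13 + b(1, 4))*47 = (-10 + 101*(-92)*(-5)) - (-13 + (12/5 + 3*1))*47 = (-10 + 46460) - (-13 + (12/5 + 3))*47 = 46450 - (-13 + 27/5)*47 = 46450 - (-38)*47/5 = 46450 - 1*(-1786/5) = 46450 + 1786/5 = 234036/5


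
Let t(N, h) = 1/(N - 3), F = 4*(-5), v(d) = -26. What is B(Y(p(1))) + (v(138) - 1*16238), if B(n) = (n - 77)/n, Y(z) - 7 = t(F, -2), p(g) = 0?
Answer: -2603851/160 ≈ -16274.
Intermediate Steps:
F = -20
t(N, h) = 1/(-3 + N)
Y(z) = 160/23 (Y(z) = 7 + 1/(-3 - 20) = 7 + 1/(-23) = 7 - 1/23 = 160/23)
B(n) = (-77 + n)/n
B(Y(p(1))) + (v(138) - 1*16238) = (-77 + 160/23)/(160/23) + (-26 - 1*16238) = (23/160)*(-1611/23) + (-26 - 16238) = -1611/160 - 16264 = -2603851/160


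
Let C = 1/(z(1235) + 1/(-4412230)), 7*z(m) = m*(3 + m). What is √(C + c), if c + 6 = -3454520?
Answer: 2*I*√4366942322032068599352905388679/2248663604631 ≈ 1858.6*I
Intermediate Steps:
z(m) = m*(3 + m)/7 (z(m) = (m*(3 + m))/7 = m*(3 + m)/7)
C = 30885610/6745990813893 (C = 1/((⅐)*1235*(3 + 1235) + 1/(-4412230)) = 1/((⅐)*1235*1238 - 1/4412230) = 1/(1528930/7 - 1/4412230) = 1/(6745990813893/30885610) = 30885610/6745990813893 ≈ 4.5784e-6)
c = -3454526 (c = -6 - 3454520 = -3454526)
√(C + c) = √(30885610/6745990813893 - 3454526) = √(-23304200662323644108/6745990813893) = 2*I*√4366942322032068599352905388679/2248663604631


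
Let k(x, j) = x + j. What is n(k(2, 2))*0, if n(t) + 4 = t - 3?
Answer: 0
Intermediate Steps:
k(x, j) = j + x
n(t) = -7 + t (n(t) = -4 + (t - 3) = -4 + (-3 + t) = -7 + t)
n(k(2, 2))*0 = (-7 + (2 + 2))*0 = (-7 + 4)*0 = -3*0 = 0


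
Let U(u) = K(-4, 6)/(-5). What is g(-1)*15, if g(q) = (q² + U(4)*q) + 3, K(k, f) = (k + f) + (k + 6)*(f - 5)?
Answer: 72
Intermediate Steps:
K(k, f) = f + k + (-5 + f)*(6 + k) (K(k, f) = (f + k) + (6 + k)*(-5 + f) = (f + k) + (-5 + f)*(6 + k) = f + k + (-5 + f)*(6 + k))
U(u) = -⅘ (U(u) = (-30 - 4*(-4) + 7*6 + 6*(-4))/(-5) = (-30 + 16 + 42 - 24)*(-⅕) = 4*(-⅕) = -⅘)
g(q) = 3 + q² - 4*q/5 (g(q) = (q² - 4*q/5) + 3 = 3 + q² - 4*q/5)
g(-1)*15 = (3 + (-1)² - ⅘*(-1))*15 = (3 + 1 + ⅘)*15 = (24/5)*15 = 72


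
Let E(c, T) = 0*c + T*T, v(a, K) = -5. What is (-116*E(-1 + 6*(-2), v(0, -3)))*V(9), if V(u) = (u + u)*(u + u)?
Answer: -939600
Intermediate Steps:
E(c, T) = T² (E(c, T) = 0 + T² = T²)
V(u) = 4*u² (V(u) = (2*u)*(2*u) = 4*u²)
(-116*E(-1 + 6*(-2), v(0, -3)))*V(9) = (-116*(-5)²)*(4*9²) = (-116*25)*(4*81) = -2900*324 = -939600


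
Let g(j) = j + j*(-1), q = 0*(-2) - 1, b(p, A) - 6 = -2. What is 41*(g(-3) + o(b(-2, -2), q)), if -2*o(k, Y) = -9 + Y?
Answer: 205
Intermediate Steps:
b(p, A) = 4 (b(p, A) = 6 - 2 = 4)
q = -1 (q = 0 - 1 = -1)
g(j) = 0 (g(j) = j - j = 0)
o(k, Y) = 9/2 - Y/2 (o(k, Y) = -(-9 + Y)/2 = 9/2 - Y/2)
41*(g(-3) + o(b(-2, -2), q)) = 41*(0 + (9/2 - ½*(-1))) = 41*(0 + (9/2 + ½)) = 41*(0 + 5) = 41*5 = 205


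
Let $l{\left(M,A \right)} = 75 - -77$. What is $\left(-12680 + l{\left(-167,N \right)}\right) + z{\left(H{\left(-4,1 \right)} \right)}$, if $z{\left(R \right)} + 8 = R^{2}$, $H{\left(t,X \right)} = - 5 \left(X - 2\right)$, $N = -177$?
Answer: $-12511$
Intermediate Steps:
$l{\left(M,A \right)} = 152$ ($l{\left(M,A \right)} = 75 + 77 = 152$)
$H{\left(t,X \right)} = 10 - 5 X$ ($H{\left(t,X \right)} = - 5 \left(-2 + X\right) = 10 - 5 X$)
$z{\left(R \right)} = -8 + R^{2}$
$\left(-12680 + l{\left(-167,N \right)}\right) + z{\left(H{\left(-4,1 \right)} \right)} = \left(-12680 + 152\right) - \left(8 - \left(10 - 5\right)^{2}\right) = -12528 - \left(8 - \left(10 - 5\right)^{2}\right) = -12528 - \left(8 - 5^{2}\right) = -12528 + \left(-8 + 25\right) = -12528 + 17 = -12511$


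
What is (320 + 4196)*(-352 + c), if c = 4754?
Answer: 19879432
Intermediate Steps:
(320 + 4196)*(-352 + c) = (320 + 4196)*(-352 + 4754) = 4516*4402 = 19879432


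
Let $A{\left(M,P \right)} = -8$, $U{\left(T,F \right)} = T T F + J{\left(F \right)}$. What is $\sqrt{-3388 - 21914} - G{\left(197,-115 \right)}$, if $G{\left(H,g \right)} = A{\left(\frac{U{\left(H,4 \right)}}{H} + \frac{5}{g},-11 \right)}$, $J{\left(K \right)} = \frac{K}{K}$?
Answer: $8 + i \sqrt{25302} \approx 8.0 + 159.07 i$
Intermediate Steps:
$J{\left(K \right)} = 1$
$U{\left(T,F \right)} = 1 + F T^{2}$ ($U{\left(T,F \right)} = T T F + 1 = T^{2} F + 1 = F T^{2} + 1 = 1 + F T^{2}$)
$G{\left(H,g \right)} = -8$
$\sqrt{-3388 - 21914} - G{\left(197,-115 \right)} = \sqrt{-3388 - 21914} - -8 = \sqrt{-25302} + 8 = i \sqrt{25302} + 8 = 8 + i \sqrt{25302}$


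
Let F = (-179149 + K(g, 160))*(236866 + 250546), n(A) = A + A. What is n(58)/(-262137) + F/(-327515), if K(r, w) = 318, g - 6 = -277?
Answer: 22849007828898224/85853799555 ≈ 2.6614e+5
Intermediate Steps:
g = -271 (g = 6 - 277 = -271)
n(A) = 2*A
F = -87164375372 (F = (-179149 + 318)*(236866 + 250546) = -178831*487412 = -87164375372)
n(58)/(-262137) + F/(-327515) = (2*58)/(-262137) - 87164375372/(-327515) = 116*(-1/262137) - 87164375372*(-1/327515) = -116/262137 + 87164375372/327515 = 22849007828898224/85853799555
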